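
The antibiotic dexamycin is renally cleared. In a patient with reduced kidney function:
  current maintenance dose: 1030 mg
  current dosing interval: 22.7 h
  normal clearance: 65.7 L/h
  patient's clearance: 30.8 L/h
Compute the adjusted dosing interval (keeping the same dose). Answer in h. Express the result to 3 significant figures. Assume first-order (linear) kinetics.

48.4 h

To keep the same average steady-state level, dosing rate must scale with clearance.
CL ratio = 30.8 / 65.7 = 0.4688
New interval (same dose) = 22.7 / 0.4688 = 48.42 h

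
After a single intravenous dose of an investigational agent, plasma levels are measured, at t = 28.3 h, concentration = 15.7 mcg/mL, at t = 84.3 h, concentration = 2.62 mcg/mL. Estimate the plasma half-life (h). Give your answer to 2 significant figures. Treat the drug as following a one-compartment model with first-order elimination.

22 h

k = ln(C₁/C₂) / (t₂ − t₁) = ln(15.7/2.62) / (84.3 − 28.3)
  = 1.790 / 56.00 = 0.03196 h⁻¹
t½ = ln2 / k = 0.693147 / 0.03196 = 21.69 h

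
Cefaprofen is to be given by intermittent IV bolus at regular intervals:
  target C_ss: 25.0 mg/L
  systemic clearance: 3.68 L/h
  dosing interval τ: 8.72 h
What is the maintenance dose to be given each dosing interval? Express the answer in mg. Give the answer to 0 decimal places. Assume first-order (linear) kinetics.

802 mg

At steady state, Dose/τ = Css × CL.
Dose = Css × CL × τ = 25.0 × 3.680 × 8.72 = 802.2 mg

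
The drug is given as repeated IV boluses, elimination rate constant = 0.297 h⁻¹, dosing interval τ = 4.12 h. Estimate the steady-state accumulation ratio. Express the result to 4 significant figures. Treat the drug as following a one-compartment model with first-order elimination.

e^(−kτ) = e^(−0.2970 × 4.12) = 0.2942
Accumulation ratio R = 1 / (1 − e^(−kτ)) = 1 / (1 − 0.2942) = 1.417

1.417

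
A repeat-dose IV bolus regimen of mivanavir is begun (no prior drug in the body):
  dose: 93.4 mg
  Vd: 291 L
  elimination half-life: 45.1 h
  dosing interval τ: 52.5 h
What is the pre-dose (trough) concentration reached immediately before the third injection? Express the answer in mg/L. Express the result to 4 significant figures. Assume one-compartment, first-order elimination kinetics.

C₀ per dose = Dose / Vd = 93.4 / 291 = 0.3210 mg/L
k = ln2 / t½ = 0.693147 / 45.1 = 0.01537 h⁻¹
Fraction remaining after one interval: r = e^(−kτ) = e^(−0.01537 × 52.5) = 0.4462
Before dose 3, 2 doses have been given (aged 1τ, 2τ).
C_trough = C₀ × (r + r²) = 0.3210 × (0.4462 + 0.1991) = 0.2071 mg/L

0.2071 mg/L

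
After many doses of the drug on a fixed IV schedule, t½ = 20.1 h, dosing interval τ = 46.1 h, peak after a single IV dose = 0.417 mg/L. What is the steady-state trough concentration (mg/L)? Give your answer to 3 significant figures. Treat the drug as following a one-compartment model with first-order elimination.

0.107 mg/L

k = ln2 / t½ = 0.693147 / 20.1 = 0.03448 h⁻¹
e^(−kτ) = e^(−0.03448 × 46.1) = 0.2040
Accumulation ratio R = 1 / (1 − e^(−kτ)) = 1 / (1 − 0.2040) = 1.256
Steady-state trough = C₀ × R × e^(−kτ) = 0.417 × 1.256 × 0.2040 = 0.1068 mg/L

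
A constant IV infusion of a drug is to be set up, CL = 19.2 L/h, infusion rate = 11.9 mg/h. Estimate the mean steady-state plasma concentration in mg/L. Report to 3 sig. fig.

At steady state Css = R₀ / CL = 11.9 / 19.20 = 0.6198 mg/L

0.620 mg/L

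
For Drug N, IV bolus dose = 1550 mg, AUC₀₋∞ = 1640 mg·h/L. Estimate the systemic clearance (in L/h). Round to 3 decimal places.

0.945 L/h

CL = Dose / AUC = 1550 / 1640 = 0.9451 L/h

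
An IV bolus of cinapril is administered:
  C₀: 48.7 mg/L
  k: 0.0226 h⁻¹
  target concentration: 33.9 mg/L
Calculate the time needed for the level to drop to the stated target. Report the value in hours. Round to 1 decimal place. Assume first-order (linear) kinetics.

t = ln(C₀ / C) / k = ln(48.70 / 33.9) / 0.02260
  = ln(1.437) / 0.02260 = 0.3626 / 0.02260 = 16.04 h

16.0 h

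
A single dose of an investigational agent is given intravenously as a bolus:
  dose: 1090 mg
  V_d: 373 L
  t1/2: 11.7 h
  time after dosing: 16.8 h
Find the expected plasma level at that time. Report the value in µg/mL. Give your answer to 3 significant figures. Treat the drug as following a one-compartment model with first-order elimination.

C₀ = Dose / Vd = 1090 / 373 = 2.922 mg/L
k = ln2 / t½ = 0.693147 / 11.7 = 0.05924 h⁻¹
C = C₀ · e^(−k·t) = 2.922 × e^(−0.05924 × 16.8)
  = 2.922 × 0.3696 = 1.080 mg/L
(1.080 mg/L = 1.080 µg/mL)

1.08 µg/mL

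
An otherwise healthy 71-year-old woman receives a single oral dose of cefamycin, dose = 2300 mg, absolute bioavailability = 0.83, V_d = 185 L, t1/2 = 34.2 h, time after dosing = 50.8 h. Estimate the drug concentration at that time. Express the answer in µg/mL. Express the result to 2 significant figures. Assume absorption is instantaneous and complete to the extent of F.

Amount reaching circulation = F × Dose = 0.83 × 2300 = 1909 mg
C₀ = F·Dose / Vd = 1909 / 185 = 10.32 mg/L
k = ln2 / t½ = 0.693147 / 34.2 = 0.02027 h⁻¹
C = C₀ · e^(−k·t) = 10.32 × e^(−0.02027 × 50.8)
  = 10.32 × 0.3571 = 3.685 mg/L
(3.685 mg/L = 3.685 µg/mL)

3.7 µg/mL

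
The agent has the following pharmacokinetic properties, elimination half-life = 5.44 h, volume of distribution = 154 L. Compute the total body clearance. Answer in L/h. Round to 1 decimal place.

k = ln2 / t½ = 0.693147 / 5.44 = 0.1274 h⁻¹
CL = k × Vd = 0.1274 × 154 = 19.62 L/h

19.6 L/h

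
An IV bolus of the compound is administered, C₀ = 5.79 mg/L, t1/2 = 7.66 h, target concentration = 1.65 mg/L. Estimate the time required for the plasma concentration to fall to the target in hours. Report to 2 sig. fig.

k = ln2 / t½ = 0.693147 / 7.66 = 0.09049 h⁻¹
t = ln(C₀ / C) / k = ln(5.790 / 1.65) / 0.09049
  = ln(3.509) / 0.09049 = 1.255 / 0.09049 = 13.87 h

14 h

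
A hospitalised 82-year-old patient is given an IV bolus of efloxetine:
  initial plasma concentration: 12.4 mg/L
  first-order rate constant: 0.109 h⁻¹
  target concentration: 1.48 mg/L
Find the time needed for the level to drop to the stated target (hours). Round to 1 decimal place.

t = ln(C₀ / C) / k = ln(12.40 / 1.48) / 0.1090
  = ln(8.378) / 0.1090 = 2.126 / 0.1090 = 19.50 h

19.5 h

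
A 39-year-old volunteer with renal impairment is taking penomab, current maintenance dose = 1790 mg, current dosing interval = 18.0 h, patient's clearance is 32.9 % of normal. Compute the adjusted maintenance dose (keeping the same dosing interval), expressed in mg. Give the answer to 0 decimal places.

To keep the same average steady-state level, dosing rate must scale with clearance.
CL ratio = 32.9 / 100 = 0.3290
New dose (same interval) = 1790 × 0.3290 = 588.9 mg

589 mg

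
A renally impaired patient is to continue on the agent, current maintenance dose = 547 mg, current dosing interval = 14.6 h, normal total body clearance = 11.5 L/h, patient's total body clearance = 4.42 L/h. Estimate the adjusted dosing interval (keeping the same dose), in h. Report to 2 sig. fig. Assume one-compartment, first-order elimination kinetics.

38 h

To keep the same average steady-state level, dosing rate must scale with clearance.
CL ratio = 4.42 / 11.5 = 0.3843
New interval (same dose) = 14.6 / 0.3843 = 37.99 h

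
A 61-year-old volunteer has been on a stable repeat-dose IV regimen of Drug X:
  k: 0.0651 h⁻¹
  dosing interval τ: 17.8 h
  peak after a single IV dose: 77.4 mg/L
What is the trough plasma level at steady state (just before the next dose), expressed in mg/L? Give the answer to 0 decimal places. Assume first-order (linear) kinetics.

e^(−kτ) = e^(−0.06510 × 17.8) = 0.3139
Accumulation ratio R = 1 / (1 − e^(−kτ)) = 1 / (1 − 0.3139) = 1.458
Steady-state trough = C₀ × R × e^(−kτ) = 77.4 × 1.458 × 0.3139 = 35.42 mg/L

35 mg/L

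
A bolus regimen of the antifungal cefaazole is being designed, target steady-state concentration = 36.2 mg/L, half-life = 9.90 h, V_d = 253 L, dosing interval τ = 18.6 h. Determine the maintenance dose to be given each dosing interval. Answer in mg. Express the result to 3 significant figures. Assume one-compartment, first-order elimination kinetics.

k = ln2 / t½ = 0.693147 / 9.90 = 0.07001 h⁻¹
CL = k × Vd = 0.07001 × 253 = 17.71 L/h
At steady state, Dose/τ = Css × CL.
Dose = Css × CL × τ = 36.2 × 17.71 × 18.6 = 11920 mg

11900 mg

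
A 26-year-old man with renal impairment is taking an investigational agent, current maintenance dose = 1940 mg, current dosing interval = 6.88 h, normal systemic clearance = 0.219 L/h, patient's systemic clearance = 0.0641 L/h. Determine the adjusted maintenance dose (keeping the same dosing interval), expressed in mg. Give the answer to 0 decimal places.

568 mg

To keep the same average steady-state level, dosing rate must scale with clearance.
CL ratio = 0.0641 / 0.219 = 0.2927
New dose (same interval) = 1940 × 0.2927 = 567.8 mg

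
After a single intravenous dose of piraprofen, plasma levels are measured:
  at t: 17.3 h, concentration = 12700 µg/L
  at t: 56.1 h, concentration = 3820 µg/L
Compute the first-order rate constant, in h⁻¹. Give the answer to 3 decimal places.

0.031 h⁻¹

k = ln(C₁/C₂) / (t₂ − t₁) = ln(12700/3820) / (56.1 − 17.3)
  = 1.201 / 38.80 = 0.03095 h⁻¹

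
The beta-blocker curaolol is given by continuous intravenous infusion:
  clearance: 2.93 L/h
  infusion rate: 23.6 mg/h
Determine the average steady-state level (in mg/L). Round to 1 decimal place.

At steady state Css = R₀ / CL = 23.6 / 2.930 = 8.055 mg/L

8.1 mg/L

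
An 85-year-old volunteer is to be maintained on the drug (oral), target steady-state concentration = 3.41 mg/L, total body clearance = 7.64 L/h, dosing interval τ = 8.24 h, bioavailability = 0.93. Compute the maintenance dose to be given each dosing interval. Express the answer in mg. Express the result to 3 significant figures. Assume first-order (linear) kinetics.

231 mg

At steady state, F × (Dose/τ) = Css × CL.
Dose = Css × CL × τ / F = 3.41 × 7.640 × 8.24 / 0.93 = 230.8 mg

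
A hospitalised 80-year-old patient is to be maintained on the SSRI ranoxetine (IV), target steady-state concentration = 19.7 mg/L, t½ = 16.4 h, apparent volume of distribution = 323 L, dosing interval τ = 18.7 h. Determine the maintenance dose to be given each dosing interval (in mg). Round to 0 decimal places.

k = ln2 / t½ = 0.693147 / 16.4 = 0.04227 h⁻¹
CL = k × Vd = 0.04227 × 323 = 13.65 L/h
At steady state, Dose/τ = Css × CL.
Dose = Css × CL × τ = 19.7 × 13.65 × 18.7 = 5029 mg

5029 mg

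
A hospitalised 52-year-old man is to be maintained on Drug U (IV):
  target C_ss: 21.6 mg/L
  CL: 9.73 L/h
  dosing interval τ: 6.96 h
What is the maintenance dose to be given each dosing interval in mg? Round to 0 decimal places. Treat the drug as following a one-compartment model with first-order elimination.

At steady state, Dose/τ = Css × CL.
Dose = Css × CL × τ = 21.6 × 9.730 × 6.96 = 1463 mg

1463 mg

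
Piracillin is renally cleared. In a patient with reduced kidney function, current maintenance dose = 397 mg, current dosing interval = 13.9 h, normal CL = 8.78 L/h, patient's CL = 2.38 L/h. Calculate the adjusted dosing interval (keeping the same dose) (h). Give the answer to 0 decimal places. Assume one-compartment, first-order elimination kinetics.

51 h

To keep the same average steady-state level, dosing rate must scale with clearance.
CL ratio = 2.38 / 8.78 = 0.2711
New interval (same dose) = 13.9 / 0.2711 = 51.27 h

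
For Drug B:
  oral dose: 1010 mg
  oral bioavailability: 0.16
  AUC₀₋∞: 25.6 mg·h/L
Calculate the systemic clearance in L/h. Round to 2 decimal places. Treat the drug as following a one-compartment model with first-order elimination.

CL = F·Dose / AUC = 0.16 × 1010 / 25.6 = 6.313 L/h

6.31 L/h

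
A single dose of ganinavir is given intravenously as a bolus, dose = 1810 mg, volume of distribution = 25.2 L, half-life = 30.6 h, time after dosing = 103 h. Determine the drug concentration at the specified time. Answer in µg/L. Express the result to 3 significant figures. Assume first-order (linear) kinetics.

6970 µg/L

C₀ = Dose / Vd = 1810 / 25.2 = 71.83 mg/L
k = ln2 / t½ = 0.693147 / 30.6 = 0.02265 h⁻¹
C = C₀ · e^(−k·t) = 71.83 × e^(−0.02265 × 103)
  = 71.83 × 0.09701 = 6.968 mg/L
Convert: 6.968 mg/L × 1000 = 6968 µg/L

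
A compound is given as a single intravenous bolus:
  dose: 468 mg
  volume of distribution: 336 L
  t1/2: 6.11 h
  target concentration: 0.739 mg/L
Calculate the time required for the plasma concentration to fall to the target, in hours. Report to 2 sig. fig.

5.6 h

C₀ = Dose / Vd = 468.0 / 336 = 1.393 mg/L
k = ln2 / t½ = 0.693147 / 6.11 = 0.1134 h⁻¹
t = ln(C₀ / C) / k = ln(1.393 / 0.739) / 0.1134
  = ln(1.885) / 0.1134 = 0.6339 / 0.1134 = 5.590 h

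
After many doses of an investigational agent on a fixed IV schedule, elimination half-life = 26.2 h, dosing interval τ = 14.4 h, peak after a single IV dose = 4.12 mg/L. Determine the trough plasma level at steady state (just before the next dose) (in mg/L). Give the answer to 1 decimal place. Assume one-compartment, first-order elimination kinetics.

8.9 mg/L

k = ln2 / t½ = 0.693147 / 26.2 = 0.02646 h⁻¹
e^(−kτ) = e^(−0.02646 × 14.4) = 0.6832
Accumulation ratio R = 1 / (1 − e^(−kτ)) = 1 / (1 − 0.6832) = 3.157
Steady-state trough = C₀ × R × e^(−kτ) = 4.12 × 3.157 × 0.6832 = 8.886 mg/L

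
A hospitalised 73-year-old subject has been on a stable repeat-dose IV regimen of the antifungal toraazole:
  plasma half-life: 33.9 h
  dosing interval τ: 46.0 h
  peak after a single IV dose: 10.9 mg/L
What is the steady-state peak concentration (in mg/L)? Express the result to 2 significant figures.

18 mg/L

k = ln2 / t½ = 0.693147 / 33.9 = 0.02045 h⁻¹
e^(−kτ) = e^(−0.02045 × 46.0) = 0.3904
Accumulation ratio R = 1 / (1 − e^(−kτ)) = 1 / (1 − 0.3904) = 1.640
Steady-state peak = C₀ × R = 10.9 × 1.640 = 17.88 mg/L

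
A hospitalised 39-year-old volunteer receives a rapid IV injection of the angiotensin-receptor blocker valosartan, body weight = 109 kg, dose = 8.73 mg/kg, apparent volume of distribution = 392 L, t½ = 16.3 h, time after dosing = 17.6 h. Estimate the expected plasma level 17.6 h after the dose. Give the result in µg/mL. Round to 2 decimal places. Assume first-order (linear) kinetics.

Total dose = 8.73 × 109 = 951.6 mg
C₀ = Dose / Vd = 951.6 / 392 = 2.428 mg/L
k = ln2 / t½ = 0.693147 / 16.3 = 0.04252 h⁻¹
C = C₀ · e^(−k·t) = 2.428 × e^(−0.04252 × 17.6)
  = 2.428 × 0.4731 = 1.149 mg/L
(1.149 mg/L = 1.149 µg/mL)

1.15 µg/mL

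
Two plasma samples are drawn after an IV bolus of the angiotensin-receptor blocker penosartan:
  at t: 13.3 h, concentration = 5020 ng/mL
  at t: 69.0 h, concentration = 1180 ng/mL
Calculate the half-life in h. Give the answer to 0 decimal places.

k = ln(C₁/C₂) / (t₂ − t₁) = ln(5020/1180) / (69.0 − 13.3)
  = 1.448 / 55.70 = 0.02600 h⁻¹
t½ = ln2 / k = 0.693147 / 0.02600 = 26.66 h

27 h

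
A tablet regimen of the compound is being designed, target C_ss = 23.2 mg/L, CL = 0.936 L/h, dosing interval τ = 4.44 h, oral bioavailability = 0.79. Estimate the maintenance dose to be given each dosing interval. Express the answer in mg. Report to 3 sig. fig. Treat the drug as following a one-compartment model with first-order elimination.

At steady state, F × (Dose/τ) = Css × CL.
Dose = Css × CL × τ / F = 23.2 × 0.9360 × 4.44 / 0.79 = 122.0 mg

122 mg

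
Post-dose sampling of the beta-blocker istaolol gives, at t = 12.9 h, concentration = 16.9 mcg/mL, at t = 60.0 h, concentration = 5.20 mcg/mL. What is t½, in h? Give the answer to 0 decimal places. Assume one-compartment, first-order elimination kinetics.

28 h

k = ln(C₁/C₂) / (t₂ − t₁) = ln(16.9/5.20) / (60.0 − 12.9)
  = 1.179 / 47.10 = 0.02503 h⁻¹
t½ = ln2 / k = 0.693147 / 0.02503 = 27.69 h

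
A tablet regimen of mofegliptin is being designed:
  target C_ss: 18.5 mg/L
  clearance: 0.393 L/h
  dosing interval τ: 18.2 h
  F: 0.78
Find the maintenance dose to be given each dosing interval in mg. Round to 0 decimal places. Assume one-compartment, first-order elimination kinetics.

170 mg

At steady state, F × (Dose/τ) = Css × CL.
Dose = Css × CL × τ / F = 18.5 × 0.3930 × 18.2 / 0.78 = 169.6 mg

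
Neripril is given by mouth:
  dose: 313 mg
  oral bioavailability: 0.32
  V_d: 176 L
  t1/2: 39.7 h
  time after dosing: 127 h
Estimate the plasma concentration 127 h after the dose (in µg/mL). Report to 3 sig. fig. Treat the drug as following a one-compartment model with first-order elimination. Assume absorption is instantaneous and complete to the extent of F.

Amount reaching circulation = F × Dose = 0.32 × 313.0 = 100.2 mg
C₀ = F·Dose / Vd = 100.2 / 176 = 0.5693 mg/L
k = ln2 / t½ = 0.693147 / 39.7 = 0.01746 h⁻¹
C = C₀ · e^(−k·t) = 0.5693 × e^(−0.01746 × 127)
  = 0.5693 × 0.1089 = 0.06200 mg/L
(0.06200 mg/L = 0.06200 µg/mL)

0.0620 µg/mL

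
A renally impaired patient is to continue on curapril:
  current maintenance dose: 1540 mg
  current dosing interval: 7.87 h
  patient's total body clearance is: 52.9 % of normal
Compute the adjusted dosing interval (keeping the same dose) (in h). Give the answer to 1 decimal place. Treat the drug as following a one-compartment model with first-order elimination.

14.9 h

To keep the same average steady-state level, dosing rate must scale with clearance.
CL ratio = 52.9 / 100 = 0.5290
New interval (same dose) = 7.87 / 0.5290 = 14.88 h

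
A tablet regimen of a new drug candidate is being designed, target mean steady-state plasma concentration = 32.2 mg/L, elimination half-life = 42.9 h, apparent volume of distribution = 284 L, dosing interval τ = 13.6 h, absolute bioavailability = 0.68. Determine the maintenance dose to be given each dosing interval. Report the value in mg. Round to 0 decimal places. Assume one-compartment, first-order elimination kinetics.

k = ln2 / t½ = 0.693147 / 42.9 = 0.01616 h⁻¹
CL = k × Vd = 0.01616 × 284 = 4.589 L/h
At steady state, F × (Dose/τ) = Css × CL.
Dose = Css × CL × τ / F = 32.2 × 4.589 × 13.6 / 0.68 = 2955 mg

2955 mg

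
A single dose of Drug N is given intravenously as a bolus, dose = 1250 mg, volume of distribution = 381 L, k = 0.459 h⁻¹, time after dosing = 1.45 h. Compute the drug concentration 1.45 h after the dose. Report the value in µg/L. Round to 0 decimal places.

C₀ = Dose / Vd = 1250 / 381 = 3.281 mg/L
C = C₀ · e^(−k·t) = 3.281 × e^(−0.4590 × 1.45)
  = 3.281 × 0.5140 = 1.686 mg/L
Convert: 1.686 mg/L × 1000 = 1686 µg/L

1686 µg/L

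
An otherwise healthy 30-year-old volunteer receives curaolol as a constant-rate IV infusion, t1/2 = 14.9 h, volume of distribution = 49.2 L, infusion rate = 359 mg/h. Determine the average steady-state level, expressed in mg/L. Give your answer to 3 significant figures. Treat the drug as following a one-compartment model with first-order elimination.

k = ln2 / t½ = 0.693147 / 14.9 = 0.04652 h⁻¹
CL = k × Vd = 0.04652 × 49.2 = 2.289 L/h
At steady state Css = R₀ / CL = 359 / 2.289 = 156.8 mg/L

157 mg/L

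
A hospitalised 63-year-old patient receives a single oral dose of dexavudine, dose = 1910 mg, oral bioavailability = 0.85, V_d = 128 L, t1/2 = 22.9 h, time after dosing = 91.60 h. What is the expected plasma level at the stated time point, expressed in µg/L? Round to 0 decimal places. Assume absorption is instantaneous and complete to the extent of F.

793 µg/L

Amount reaching circulation = F × Dose = 0.85 × 1910 = 1624 mg
C₀ = F·Dose / Vd = 1624 / 128 = 12.69 mg/L
k = ln2 / t½ = 0.693147 / 22.9 = 0.03027 h⁻¹
t / t½ = 91.60 / 22.9 = 4 half-lives
C = C₀ × (1/2)^4 = 12.69 × 0.06250 = 0.7931 mg/L
Convert: 0.7931 mg/L × 1000 = 793.1 µg/L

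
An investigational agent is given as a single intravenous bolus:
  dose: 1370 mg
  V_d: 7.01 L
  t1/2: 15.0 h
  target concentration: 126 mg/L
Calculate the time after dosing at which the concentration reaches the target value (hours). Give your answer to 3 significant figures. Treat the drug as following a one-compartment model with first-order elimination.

C₀ = Dose / Vd = 1370 / 7.01 = 195.4 mg/L
k = ln2 / t½ = 0.693147 / 15.0 = 0.04621 h⁻¹
t = ln(C₀ / C) / k = ln(195.4 / 126) / 0.04621
  = ln(1.551) / 0.04621 = 0.4389 / 0.04621 = 9.498 h

9.50 h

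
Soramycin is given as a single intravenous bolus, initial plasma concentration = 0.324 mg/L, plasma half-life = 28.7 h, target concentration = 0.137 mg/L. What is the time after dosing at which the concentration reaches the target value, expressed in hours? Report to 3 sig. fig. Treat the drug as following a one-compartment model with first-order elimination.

k = ln2 / t½ = 0.693147 / 28.7 = 0.02415 h⁻¹
t = ln(C₀ / C) / k = ln(0.3240 / 0.137) / 0.02415
  = ln(2.365) / 0.02415 = 0.8608 / 0.02415 = 35.64 h

35.6 h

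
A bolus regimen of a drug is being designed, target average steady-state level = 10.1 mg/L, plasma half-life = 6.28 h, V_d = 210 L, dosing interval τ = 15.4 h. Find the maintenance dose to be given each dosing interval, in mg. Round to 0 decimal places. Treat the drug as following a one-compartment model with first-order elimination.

3605 mg

k = ln2 / t½ = 0.693147 / 6.28 = 0.1104 h⁻¹
CL = k × Vd = 0.1104 × 210 = 23.18 L/h
At steady state, Dose/τ = Css × CL.
Dose = Css × CL × τ = 10.1 × 23.18 × 15.4 = 3605 mg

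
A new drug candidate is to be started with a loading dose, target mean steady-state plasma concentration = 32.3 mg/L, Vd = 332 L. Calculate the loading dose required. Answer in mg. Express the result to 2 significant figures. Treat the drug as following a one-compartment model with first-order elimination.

LD = Css × Vd = 32.3 × 332 = 10720 mg

11000 mg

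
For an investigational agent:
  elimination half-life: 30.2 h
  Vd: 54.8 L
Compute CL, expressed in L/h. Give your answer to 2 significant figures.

k = ln2 / t½ = 0.693147 / 30.2 = 0.02295 h⁻¹
CL = k × Vd = 0.02295 × 54.8 = 1.258 L/h

1.3 L/h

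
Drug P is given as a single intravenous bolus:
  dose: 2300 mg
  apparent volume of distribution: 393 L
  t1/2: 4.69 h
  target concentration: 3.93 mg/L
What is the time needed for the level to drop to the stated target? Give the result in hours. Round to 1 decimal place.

2.7 h

C₀ = Dose / Vd = 2300 / 393 = 5.852 mg/L
k = ln2 / t½ = 0.693147 / 4.69 = 0.1478 h⁻¹
t = ln(C₀ / C) / k = ln(5.852 / 3.93) / 0.1478
  = ln(1.489) / 0.1478 = 0.3981 / 0.1478 = 2.694 h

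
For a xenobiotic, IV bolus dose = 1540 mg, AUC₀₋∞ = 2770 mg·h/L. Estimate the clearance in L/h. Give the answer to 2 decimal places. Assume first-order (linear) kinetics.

CL = Dose / AUC = 1540 / 2770 = 0.5560 L/h

0.56 L/h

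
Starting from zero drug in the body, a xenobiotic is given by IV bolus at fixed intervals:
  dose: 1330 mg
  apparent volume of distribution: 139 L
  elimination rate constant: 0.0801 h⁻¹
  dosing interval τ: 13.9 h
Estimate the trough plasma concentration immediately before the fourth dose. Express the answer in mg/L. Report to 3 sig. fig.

4.51 mg/L

C₀ per dose = Dose / Vd = 1330 / 139 = 9.568 mg/L
Fraction remaining after one interval: r = e^(−kτ) = e^(−0.08010 × 13.9) = 0.3284
Before dose 4, 3 doses have been given (aged 1τ, 2τ, 3τ).
C_trough = C₀ × (r + r² + … + r^3) = C₀ × r(1−r^3)/(1−r)
        = 9.568 × 0.3284 × (1 − 0.03542) / (1 − 0.3284) = 4.513 mg/L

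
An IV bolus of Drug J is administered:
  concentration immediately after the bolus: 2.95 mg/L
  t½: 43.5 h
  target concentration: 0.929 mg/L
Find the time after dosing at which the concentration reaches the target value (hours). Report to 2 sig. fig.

73 h

k = ln2 / t½ = 0.693147 / 43.5 = 0.01593 h⁻¹
t = ln(C₀ / C) / k = ln(2.950 / 0.929) / 0.01593
  = ln(3.175) / 0.01593 = 1.155 / 0.01593 = 72.50 h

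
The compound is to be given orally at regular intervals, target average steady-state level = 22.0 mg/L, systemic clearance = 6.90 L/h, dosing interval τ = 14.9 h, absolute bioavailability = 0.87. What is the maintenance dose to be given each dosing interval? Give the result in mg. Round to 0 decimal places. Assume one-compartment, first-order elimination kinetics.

At steady state, F × (Dose/τ) = Css × CL.
Dose = Css × CL × τ / F = 22.0 × 6.900 × 14.9 / 0.87 = 2600 mg

2600 mg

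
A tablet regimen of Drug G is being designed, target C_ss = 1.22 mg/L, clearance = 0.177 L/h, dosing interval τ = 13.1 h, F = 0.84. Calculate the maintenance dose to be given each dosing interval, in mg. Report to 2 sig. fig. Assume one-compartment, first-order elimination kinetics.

3.4 mg

At steady state, F × (Dose/τ) = Css × CL.
Dose = Css × CL × τ / F = 1.22 × 0.1770 × 13.1 / 0.84 = 3.368 mg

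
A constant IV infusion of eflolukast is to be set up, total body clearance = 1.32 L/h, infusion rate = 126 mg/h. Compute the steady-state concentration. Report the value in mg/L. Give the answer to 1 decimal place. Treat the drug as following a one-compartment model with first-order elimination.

95.5 mg/L

At steady state Css = R₀ / CL = 126 / 1.320 = 95.45 mg/L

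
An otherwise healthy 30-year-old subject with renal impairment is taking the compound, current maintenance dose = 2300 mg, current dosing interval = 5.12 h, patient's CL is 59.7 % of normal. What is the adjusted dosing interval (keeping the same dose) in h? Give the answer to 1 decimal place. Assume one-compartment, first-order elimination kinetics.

To keep the same average steady-state level, dosing rate must scale with clearance.
CL ratio = 59.7 / 100 = 0.5970
New interval (same dose) = 5.12 / 0.5970 = 8.576 h

8.6 h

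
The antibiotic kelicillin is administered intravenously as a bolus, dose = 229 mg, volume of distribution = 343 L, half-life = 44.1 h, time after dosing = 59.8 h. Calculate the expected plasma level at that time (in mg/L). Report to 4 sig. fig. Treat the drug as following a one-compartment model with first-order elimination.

0.2608 mg/L

C₀ = Dose / Vd = 229.0 / 343 = 0.6676 mg/L
k = ln2 / t½ = 0.693147 / 44.1 = 0.01572 h⁻¹
C = C₀ · e^(−k·t) = 0.6676 × e^(−0.01572 × 59.8)
  = 0.6676 × 0.3906 = 0.2608 mg/L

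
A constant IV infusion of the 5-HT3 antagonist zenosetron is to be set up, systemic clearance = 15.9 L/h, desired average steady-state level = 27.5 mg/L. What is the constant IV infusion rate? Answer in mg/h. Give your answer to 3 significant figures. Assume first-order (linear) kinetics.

437 mg/h

At steady state, infusion rate R₀ = Css × CL = 27.5 × 15.90 = 437.3 mg/h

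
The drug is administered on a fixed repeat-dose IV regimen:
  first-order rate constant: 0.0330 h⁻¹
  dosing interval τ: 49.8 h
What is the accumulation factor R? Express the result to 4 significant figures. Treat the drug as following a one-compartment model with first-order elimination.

e^(−kτ) = e^(−0.03300 × 49.8) = 0.1933
Accumulation ratio R = 1 / (1 − e^(−kτ)) = 1 / (1 − 0.1933) = 1.240

1.240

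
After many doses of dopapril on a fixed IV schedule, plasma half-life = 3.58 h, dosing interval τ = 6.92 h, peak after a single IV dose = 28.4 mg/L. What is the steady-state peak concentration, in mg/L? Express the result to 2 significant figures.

38 mg/L

k = ln2 / t½ = 0.693147 / 3.58 = 0.1936 h⁻¹
e^(−kτ) = e^(−0.1936 × 6.92) = 0.2619
Accumulation ratio R = 1 / (1 − e^(−kτ)) = 1 / (1 − 0.2619) = 1.355
Steady-state peak = C₀ × R = 28.4 × 1.355 = 38.48 mg/L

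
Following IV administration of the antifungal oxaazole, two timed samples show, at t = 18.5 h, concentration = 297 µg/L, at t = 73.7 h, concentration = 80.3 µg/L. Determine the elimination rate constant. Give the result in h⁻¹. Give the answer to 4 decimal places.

0.0237 h⁻¹

k = ln(C₁/C₂) / (t₂ − t₁) = ln(297/80.3) / (73.7 − 18.5)
  = 1.308 / 55.20 = 0.02370 h⁻¹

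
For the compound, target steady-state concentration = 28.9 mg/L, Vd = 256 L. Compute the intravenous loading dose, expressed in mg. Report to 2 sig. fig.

7400 mg

LD = Css × Vd = 28.9 × 256 = 7398 mg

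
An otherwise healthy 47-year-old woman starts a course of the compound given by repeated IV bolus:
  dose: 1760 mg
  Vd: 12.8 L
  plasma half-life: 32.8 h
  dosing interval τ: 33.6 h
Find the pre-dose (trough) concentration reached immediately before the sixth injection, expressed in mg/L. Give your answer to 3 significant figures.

C₀ per dose = Dose / Vd = 1760 / 12.8 = 137.5 mg/L
k = ln2 / t½ = 0.693147 / 32.8 = 0.02113 h⁻¹
Fraction remaining after one interval: r = e^(−kτ) = e^(−0.02113 × 33.6) = 0.4917
Before dose 6, 5 doses have been given (aged 1τ, 2τ, 3τ, 4τ, 5τ).
C_trough = C₀ × (r + r² + … + r^5) = C₀ × r(1−r^5)/(1−r)
        = 137.5 × 0.4917 × (1 − 0.02874) / (1 − 0.4917) = 129.2 mg/L

129 mg/L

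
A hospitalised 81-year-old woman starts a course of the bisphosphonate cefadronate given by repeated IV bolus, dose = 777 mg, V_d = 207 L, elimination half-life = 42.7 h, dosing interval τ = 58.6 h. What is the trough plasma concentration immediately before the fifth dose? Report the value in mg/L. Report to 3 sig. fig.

2.31 mg/L

C₀ per dose = Dose / Vd = 777 / 207 = 3.754 mg/L
k = ln2 / t½ = 0.693147 / 42.7 = 0.01623 h⁻¹
Fraction remaining after one interval: r = e^(−kτ) = e^(−0.01623 × 58.6) = 0.3863
Before dose 5, 4 doses have been given (aged 1τ, 2τ, 3τ, 4τ).
C_trough = C₀ × (r + r² + … + r^4) = C₀ × r(1−r^4)/(1−r)
        = 3.754 × 0.3863 × (1 − 0.02227) / (1 − 0.3863) = 2.310 mg/L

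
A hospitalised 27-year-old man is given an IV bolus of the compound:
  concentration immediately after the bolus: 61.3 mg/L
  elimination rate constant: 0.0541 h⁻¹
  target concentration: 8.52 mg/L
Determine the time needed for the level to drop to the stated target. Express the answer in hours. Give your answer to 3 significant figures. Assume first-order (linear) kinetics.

36.5 h

t = ln(C₀ / C) / k = ln(61.30 / 8.52) / 0.05410
  = ln(7.195) / 0.05410 = 1.973 / 0.05410 = 36.47 h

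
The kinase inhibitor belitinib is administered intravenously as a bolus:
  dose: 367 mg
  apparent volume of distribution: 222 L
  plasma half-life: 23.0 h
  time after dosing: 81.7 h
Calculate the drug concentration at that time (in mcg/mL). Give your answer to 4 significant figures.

0.1409 mcg/mL

C₀ = Dose / Vd = 367.0 / 222 = 1.653 mg/L
k = ln2 / t½ = 0.693147 / 23.0 = 0.03014 h⁻¹
C = C₀ · e^(−k·t) = 1.653 × e^(−0.03014 × 81.7)
  = 1.653 × 0.08523 = 0.1409 mg/L
(0.1409 mg/L = 0.1409 mcg/mL)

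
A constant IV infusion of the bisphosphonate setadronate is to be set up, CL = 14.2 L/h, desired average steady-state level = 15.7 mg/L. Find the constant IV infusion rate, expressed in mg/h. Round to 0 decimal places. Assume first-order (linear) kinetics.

223 mg/h

At steady state, infusion rate R₀ = Css × CL = 15.7 × 14.20 = 222.9 mg/h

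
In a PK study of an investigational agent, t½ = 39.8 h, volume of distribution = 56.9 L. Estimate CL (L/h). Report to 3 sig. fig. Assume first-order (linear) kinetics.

k = ln2 / t½ = 0.693147 / 39.8 = 0.01742 h⁻¹
CL = k × Vd = 0.01742 × 56.9 = 0.9912 L/h

0.991 L/h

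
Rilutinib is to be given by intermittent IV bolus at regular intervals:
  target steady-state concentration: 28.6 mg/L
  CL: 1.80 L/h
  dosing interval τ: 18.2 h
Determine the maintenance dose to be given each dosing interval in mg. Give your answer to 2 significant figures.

At steady state, Dose/τ = Css × CL.
Dose = Css × CL × τ = 28.6 × 1.800 × 18.2 = 936.9 mg

940 mg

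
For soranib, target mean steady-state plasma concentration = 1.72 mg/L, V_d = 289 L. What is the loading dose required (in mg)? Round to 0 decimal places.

497 mg

LD = Css × Vd = 1.72 × 289 = 497.1 mg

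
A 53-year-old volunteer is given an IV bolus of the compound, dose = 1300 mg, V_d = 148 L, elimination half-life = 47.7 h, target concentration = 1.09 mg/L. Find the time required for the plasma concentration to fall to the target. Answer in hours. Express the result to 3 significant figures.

144 h

C₀ = Dose / Vd = 1300 / 148 = 8.784 mg/L
k = ln2 / t½ = 0.693147 / 47.7 = 0.01453 h⁻¹
t = ln(C₀ / C) / k = ln(8.784 / 1.09) / 0.01453
  = ln(8.059) / 0.01453 = 2.087 / 0.01453 = 143.6 h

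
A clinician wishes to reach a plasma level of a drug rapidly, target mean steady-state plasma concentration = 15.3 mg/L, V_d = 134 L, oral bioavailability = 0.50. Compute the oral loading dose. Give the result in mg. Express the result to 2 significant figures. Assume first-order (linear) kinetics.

LD = Css × Vd / F = 15.3 × 134 / 0.50 = 4100 mg

4100 mg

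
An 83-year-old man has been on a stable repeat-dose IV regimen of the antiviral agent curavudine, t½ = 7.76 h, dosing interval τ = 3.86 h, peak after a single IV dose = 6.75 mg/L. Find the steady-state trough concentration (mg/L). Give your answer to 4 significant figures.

16.40 mg/L

k = ln2 / t½ = 0.693147 / 7.76 = 0.08932 h⁻¹
e^(−kτ) = e^(−0.08932 × 3.86) = 0.7084
Accumulation ratio R = 1 / (1 − e^(−kτ)) = 1 / (1 − 0.7084) = 3.429
Steady-state trough = C₀ × R × e^(−kτ) = 6.75 × 3.429 × 0.7084 = 16.40 mg/L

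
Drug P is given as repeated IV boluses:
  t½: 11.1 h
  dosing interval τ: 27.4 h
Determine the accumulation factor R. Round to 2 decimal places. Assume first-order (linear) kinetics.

1.22

k = ln2 / t½ = 0.693147 / 11.1 = 0.06245 h⁻¹
e^(−kτ) = e^(−0.06245 × 27.4) = 0.1807
Accumulation ratio R = 1 / (1 − e^(−kτ)) = 1 / (1 − 0.1807) = 1.221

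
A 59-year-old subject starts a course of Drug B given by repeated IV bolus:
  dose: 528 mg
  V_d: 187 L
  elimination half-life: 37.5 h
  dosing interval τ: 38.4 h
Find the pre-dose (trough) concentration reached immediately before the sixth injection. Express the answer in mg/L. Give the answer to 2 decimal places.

2.65 mg/L

C₀ per dose = Dose / Vd = 528 / 187 = 2.824 mg/L
k = ln2 / t½ = 0.693147 / 37.5 = 0.01848 h⁻¹
Fraction remaining after one interval: r = e^(−kτ) = e^(−0.01848 × 38.4) = 0.4918
Before dose 6, 5 doses have been given (aged 1τ, 2τ, 3τ, 4τ, 5τ).
C_trough = C₀ × (r + r² + … + r^5) = C₀ × r(1−r^5)/(1−r)
        = 2.824 × 0.4918 × (1 − 0.02877) / (1 − 0.4918) = 2.654 mg/L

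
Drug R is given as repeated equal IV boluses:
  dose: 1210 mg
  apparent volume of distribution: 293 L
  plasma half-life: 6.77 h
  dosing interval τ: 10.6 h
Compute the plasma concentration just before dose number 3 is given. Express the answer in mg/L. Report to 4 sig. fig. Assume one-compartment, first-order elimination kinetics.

C₀ per dose = Dose / Vd = 1210 / 293 = 4.130 mg/L
k = ln2 / t½ = 0.693147 / 6.77 = 0.1024 h⁻¹
Fraction remaining after one interval: r = e^(−kτ) = e^(−0.1024 × 10.6) = 0.3378
Before dose 3, 2 doses have been given (aged 1τ, 2τ).
C_trough = C₀ × (r + r²) = 4.130 × (0.3378 + 0.1141) = 1.866 mg/L

1.866 mg/L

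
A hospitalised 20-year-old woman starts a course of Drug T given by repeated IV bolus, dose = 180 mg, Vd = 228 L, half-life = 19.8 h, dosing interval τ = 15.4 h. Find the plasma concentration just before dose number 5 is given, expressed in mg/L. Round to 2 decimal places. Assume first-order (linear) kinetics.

0.98 mg/L

C₀ per dose = Dose / Vd = 180 / 228 = 0.7895 mg/L
k = ln2 / t½ = 0.693147 / 19.8 = 0.03501 h⁻¹
Fraction remaining after one interval: r = e^(−kτ) = e^(−0.03501 × 15.4) = 0.5832
Before dose 5, 4 doses have been given (aged 1τ, 2τ, 3τ, 4τ).
C_trough = C₀ × (r + r² + … + r^4) = C₀ × r(1−r^4)/(1−r)
        = 0.7895 × 0.5832 × (1 − 0.1157) / (1 − 0.5832) = 0.9769 mg/L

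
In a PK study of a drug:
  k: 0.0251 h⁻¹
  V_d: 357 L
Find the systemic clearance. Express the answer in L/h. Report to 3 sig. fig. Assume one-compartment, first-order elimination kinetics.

CL = k × Vd = 0.0251 × 357 = 8.961 L/h

8.96 L/h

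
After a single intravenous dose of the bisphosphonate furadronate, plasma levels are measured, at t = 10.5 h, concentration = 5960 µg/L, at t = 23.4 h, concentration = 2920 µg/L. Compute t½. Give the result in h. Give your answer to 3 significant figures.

k = ln(C₁/C₂) / (t₂ − t₁) = ln(5960/2920) / (23.4 − 10.5)
  = 0.7135 / 12.90 = 0.05531 h⁻¹
t½ = ln2 / k = 0.693147 / 0.05531 = 12.53 h

12.5 h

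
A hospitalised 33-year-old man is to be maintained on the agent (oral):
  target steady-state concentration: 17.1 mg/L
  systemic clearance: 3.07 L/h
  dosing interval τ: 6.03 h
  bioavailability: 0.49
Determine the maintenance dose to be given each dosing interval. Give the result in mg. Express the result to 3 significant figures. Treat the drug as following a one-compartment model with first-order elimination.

646 mg

At steady state, F × (Dose/τ) = Css × CL.
Dose = Css × CL × τ / F = 17.1 × 3.070 × 6.03 / 0.49 = 646.0 mg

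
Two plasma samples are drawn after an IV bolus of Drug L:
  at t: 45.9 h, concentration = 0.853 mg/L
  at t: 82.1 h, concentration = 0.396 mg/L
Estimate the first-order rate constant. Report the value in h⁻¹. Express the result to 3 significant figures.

k = ln(C₁/C₂) / (t₂ − t₁) = ln(0.853/0.396) / (82.1 − 45.9)
  = 0.7673 / 36.20 = 0.02120 h⁻¹

0.0212 h⁻¹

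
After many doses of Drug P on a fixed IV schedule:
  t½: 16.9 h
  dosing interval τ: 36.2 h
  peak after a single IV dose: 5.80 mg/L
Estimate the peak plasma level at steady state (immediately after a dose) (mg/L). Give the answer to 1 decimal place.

k = ln2 / t½ = 0.693147 / 16.9 = 0.04101 h⁻¹
e^(−kτ) = e^(−0.04101 × 36.2) = 0.2266
Accumulation ratio R = 1 / (1 − e^(−kτ)) = 1 / (1 − 0.2266) = 1.293
Steady-state peak = C₀ × R = 5.80 × 1.293 = 7.499 mg/L

7.5 mg/L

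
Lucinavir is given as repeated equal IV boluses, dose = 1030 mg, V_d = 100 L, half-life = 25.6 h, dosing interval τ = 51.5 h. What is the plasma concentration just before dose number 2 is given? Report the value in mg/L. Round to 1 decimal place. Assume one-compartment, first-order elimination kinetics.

2.6 mg/L

C₀ per dose = Dose / Vd = 1030 / 100 = 10.30 mg/L
k = ln2 / t½ = 0.693147 / 25.6 = 0.02708 h⁻¹
Fraction remaining after one interval: r = e^(−kτ) = e^(−0.02708 × 51.5) = 0.2479
Before dose 2, 1 dose has been given (aged 1τ).
C_trough = C₀ × r = 10.30 × 0.2479 = 2.553 mg/L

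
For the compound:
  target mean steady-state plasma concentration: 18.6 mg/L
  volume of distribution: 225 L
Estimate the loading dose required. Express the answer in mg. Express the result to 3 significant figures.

LD = Css × Vd = 18.6 × 225 = 4185 mg

4190 mg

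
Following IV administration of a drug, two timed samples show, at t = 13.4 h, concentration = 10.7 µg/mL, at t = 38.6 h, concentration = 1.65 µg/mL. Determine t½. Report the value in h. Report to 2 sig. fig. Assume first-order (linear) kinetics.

k = ln(C₁/C₂) / (t₂ − t₁) = ln(10.7/1.65) / (38.6 − 13.4)
  = 1.869 / 25.20 = 0.07417 h⁻¹
t½ = ln2 / k = 0.693147 / 0.07417 = 9.345 h

9.3 h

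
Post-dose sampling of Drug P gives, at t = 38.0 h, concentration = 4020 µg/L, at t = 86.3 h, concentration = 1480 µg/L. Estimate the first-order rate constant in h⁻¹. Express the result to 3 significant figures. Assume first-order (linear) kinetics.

0.0207 h⁻¹

k = ln(C₁/C₂) / (t₂ − t₁) = ln(4020/1480) / (86.3 − 38.0)
  = 0.9992 / 48.30 = 0.02069 h⁻¹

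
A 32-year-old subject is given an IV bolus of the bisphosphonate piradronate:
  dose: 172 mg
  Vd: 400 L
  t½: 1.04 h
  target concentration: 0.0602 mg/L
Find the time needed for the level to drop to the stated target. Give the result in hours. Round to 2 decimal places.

2.95 h

C₀ = Dose / Vd = 172.0 / 400 = 0.4300 mg/L
k = ln2 / t½ = 0.693147 / 1.04 = 0.6665 h⁻¹
t = ln(C₀ / C) / k = ln(0.4300 / 0.0602) / 0.6665
  = ln(7.143) / 0.6665 = 1.966 / 0.6665 = 2.950 h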